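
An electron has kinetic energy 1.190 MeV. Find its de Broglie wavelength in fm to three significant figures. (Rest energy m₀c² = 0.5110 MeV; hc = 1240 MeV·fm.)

λ = 764 fm

Total energy E = KE + m₀c² = 1.190 + 0.5110 = 1.7010 MeV.
(pc)² = E² − (m₀c²)² = (1.7010)² − (0.5110)² = 2.632 MeV², so pc = 1.622 MeV.
λ = hc/(pc) = 1240 MeV·fm / 1.622 MeV = 764 fm.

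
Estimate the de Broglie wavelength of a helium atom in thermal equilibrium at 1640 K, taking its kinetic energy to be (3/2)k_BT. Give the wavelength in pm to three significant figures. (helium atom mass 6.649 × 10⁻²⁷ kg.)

λ = 31.2 pm

KE = (3/2)k_BT = 1.5 × 1.381 × 10⁻²³ × 1640 = 3.397 × 10⁻²⁰ J.
p = √(2mKE) = √(2 × 6.649 × 10⁻²⁷ × 3.397 × 10⁻²⁰) = 2.125 × 10⁻²³ kg·m/s.
λ = h/p = 3.12 × 10⁻¹¹ m = 31.2 pm.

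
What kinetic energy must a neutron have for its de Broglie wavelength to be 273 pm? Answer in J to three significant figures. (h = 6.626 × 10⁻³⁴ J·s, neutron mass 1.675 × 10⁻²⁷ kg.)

KE = 1.76 × 10⁻²¹ J

p = h/λ = 6.626 × 10⁻³⁴ / 2.730 × 10⁻¹⁰ = 2.427 × 10⁻²⁴ kg·m/s.
KE = p²/(2m) = (2.427 × 10⁻²⁴)² / (2 × 1.675 × 10⁻²⁷) = 1.758 × 10⁻²¹ J = 1.76 × 10⁻²¹ J.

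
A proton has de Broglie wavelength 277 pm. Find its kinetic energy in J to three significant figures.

KE = 1.71 × 10⁻²¹ J

p = h/λ = 6.626 × 10⁻³⁴ / 2.770 × 10⁻¹⁰ = 2.392 × 10⁻²⁴ kg·m/s.
KE = p²/(2m) = (2.392 × 10⁻²⁴)² / (2 × 1.673 × 10⁻²⁷) = 1.710 × 10⁻²¹ J = 1.71 × 10⁻²¹ J.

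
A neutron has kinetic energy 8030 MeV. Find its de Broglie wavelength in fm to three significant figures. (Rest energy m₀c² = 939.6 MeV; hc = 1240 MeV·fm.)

λ = 0.139 fm

Total energy E = KE + m₀c² = 8030 + 939.6 = 8969.6 MeV.
(pc)² = E² − (m₀c²)² = (8969.6)² − (939.6)² = 7.957 × 10⁷ MeV², so pc = 8920 MeV.
λ = hc/(pc) = 1240 MeV·fm / 8920 MeV = 0.139 fm.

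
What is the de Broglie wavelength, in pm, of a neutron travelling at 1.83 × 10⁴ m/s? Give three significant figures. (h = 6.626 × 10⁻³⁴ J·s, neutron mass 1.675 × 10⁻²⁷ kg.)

λ = 21.6 pm

p = mv = 1.675 × 10⁻²⁷ × 1.83 × 10⁴ = 3.065 × 10⁻²³ kg·m/s.
λ = h/p = 6.626 × 10⁻³⁴ / 3.065 × 10⁻²³ = 2.16 × 10⁻¹¹ m = 21.6 pm.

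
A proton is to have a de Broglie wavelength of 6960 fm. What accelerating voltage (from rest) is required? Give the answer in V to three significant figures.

p = h/λ = 6.626 × 10⁻³⁴ / 6.960 × 10⁻¹² = 9.520 × 10⁻²³ kg·m/s.
KE = p²/(2m) = 2.709 × 10⁻¹⁸ J.
V = KE/e = 2.709 × 10⁻¹⁸ / (1.602 × 10⁻¹⁹) = 16.9 V.

V = 16.9 V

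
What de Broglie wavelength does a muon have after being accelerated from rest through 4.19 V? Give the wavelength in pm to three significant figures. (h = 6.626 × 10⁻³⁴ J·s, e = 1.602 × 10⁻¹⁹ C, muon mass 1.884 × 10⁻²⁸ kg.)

KE = eV = 1.602 × 10⁻¹⁹ × 4.190 = 6.712 × 10⁻¹⁹ J.
p = √(2mKE) = √(2 × 1.884 × 10⁻²⁸ × 6.712 × 10⁻¹⁹) = 1.590 × 10⁻²³ kg·m/s.
λ = h/p = 6.626 × 10⁻³⁴ / 1.590 × 10⁻²³ = 4.17 × 10⁻¹¹ m = 41.7 pm.

λ = 41.7 pm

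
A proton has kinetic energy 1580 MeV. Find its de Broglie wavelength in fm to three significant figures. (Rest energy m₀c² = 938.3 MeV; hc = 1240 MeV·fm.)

λ = 0.531 fm

Total energy E = KE + m₀c² = 1580 + 938.3 = 2518.3 MeV.
(pc)² = E² − (m₀c²)² = (2518.3)² − (938.3)² = 5.461 × 10⁶ MeV², so pc = 2337 MeV.
λ = hc/(pc) = 1240 MeV·fm / 2337 MeV = 0.531 fm.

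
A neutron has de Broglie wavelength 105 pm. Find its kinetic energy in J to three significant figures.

p = h/λ = 6.626 × 10⁻³⁴ / 1.050 × 10⁻¹⁰ = 6.310 × 10⁻²⁴ kg·m/s.
KE = p²/(2m) = (6.310 × 10⁻²⁴)² / (2 × 1.675 × 10⁻²⁷) = 1.189 × 10⁻²⁰ J = 1.19 × 10⁻²⁰ J.

KE = 1.19 × 10⁻²⁰ J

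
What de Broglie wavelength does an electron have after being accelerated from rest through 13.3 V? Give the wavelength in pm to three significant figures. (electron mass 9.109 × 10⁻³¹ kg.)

λ = 336 pm

KE = eV = 1.602 × 10⁻¹⁹ × 13.30 = 2.131 × 10⁻¹⁸ J.
p = √(2mKE) = √(2 × 9.109 × 10⁻³¹ × 2.131 × 10⁻¹⁸) = 1.970 × 10⁻²⁴ kg·m/s.
λ = h/p = 6.626 × 10⁻³⁴ / 1.970 × 10⁻²⁴ = 3.36 × 10⁻¹⁰ m = 336 pm.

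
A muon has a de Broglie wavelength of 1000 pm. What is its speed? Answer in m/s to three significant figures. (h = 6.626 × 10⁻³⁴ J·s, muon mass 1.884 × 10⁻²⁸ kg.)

p = h/λ = 6.626 × 10⁻³⁴ / 1.000 × 10⁻⁹ = 6.626 × 10⁻²⁵ kg·m/s.
v = p/m = 6.626 × 10⁻²⁵ / 1.884 × 10⁻²⁸ = 3.52 × 10³ m/s = 3520 m/s.

v = 3520 m/s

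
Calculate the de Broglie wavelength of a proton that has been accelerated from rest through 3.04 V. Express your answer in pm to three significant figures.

λ = 16.4 pm

KE = eV = 1.602 × 10⁻¹⁹ × 3.040 = 4.870 × 10⁻¹⁹ J.
p = √(2mKE) = √(2 × 1.673 × 10⁻²⁷ × 4.870 × 10⁻¹⁹) = 4.037 × 10⁻²³ kg·m/s.
λ = h/p = 6.626 × 10⁻³⁴ / 4.037 × 10⁻²³ = 1.64 × 10⁻¹¹ m = 16.4 pm.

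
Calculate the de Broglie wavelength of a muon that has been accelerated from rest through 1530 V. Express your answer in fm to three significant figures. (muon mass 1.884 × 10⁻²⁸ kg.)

KE = eV = 1.602 × 10⁻¹⁹ × 1530 = 2.451 × 10⁻¹⁶ J.
p = √(2mKE) = √(2 × 1.884 × 10⁻²⁸ × 2.451 × 10⁻¹⁶) = 3.039 × 10⁻²² kg·m/s.
λ = h/p = 6.626 × 10⁻³⁴ / 3.039 × 10⁻²² = 2.18 × 10⁻¹² m = 2180 fm.

λ = 2180 fm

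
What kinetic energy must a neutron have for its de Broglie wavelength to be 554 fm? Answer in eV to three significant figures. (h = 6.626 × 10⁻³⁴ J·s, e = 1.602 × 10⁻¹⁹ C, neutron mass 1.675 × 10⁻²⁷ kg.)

p = h/λ = 6.626 × 10⁻³⁴ / 5.540 × 10⁻¹³ = 1.196 × 10⁻²¹ kg·m/s.
KE = p²/(2m) = (1.196 × 10⁻²¹)² / (2 × 1.675 × 10⁻²⁷) = 4.270 × 10⁻¹⁶ J = 2670 eV.

KE = 2670 eV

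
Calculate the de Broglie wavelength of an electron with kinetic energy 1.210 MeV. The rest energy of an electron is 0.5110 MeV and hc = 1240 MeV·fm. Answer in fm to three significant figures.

Total energy E = KE + m₀c² = 1.210 + 0.5110 = 1.7210 MeV.
(pc)² = E² − (m₀c²)² = (1.7210)² − (0.5110)² = 2.701 MeV², so pc = 1.643 MeV.
λ = hc/(pc) = 1240 MeV·fm / 1.643 MeV = 755 fm.

λ = 755 fm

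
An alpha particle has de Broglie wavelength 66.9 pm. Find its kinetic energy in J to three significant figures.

KE = 7.38 × 10⁻²¹ J

p = h/λ = 6.626 × 10⁻³⁴ / 6.690 × 10⁻¹¹ = 9.904 × 10⁻²⁴ kg·m/s.
KE = p²/(2m) = (9.904 × 10⁻²⁴)² / (2 × 6.645 × 10⁻²⁷) = 7.381 × 10⁻²¹ J = 7.38 × 10⁻²¹ J.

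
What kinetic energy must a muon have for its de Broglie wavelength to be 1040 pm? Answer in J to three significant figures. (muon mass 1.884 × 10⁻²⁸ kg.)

p = h/λ = 6.626 × 10⁻³⁴ / 1.040 × 10⁻⁹ = 6.371 × 10⁻²⁵ kg·m/s.
KE = p²/(2m) = (6.371 × 10⁻²⁵)² / (2 × 1.884 × 10⁻²⁸) = 1.077 × 10⁻²¹ J = 1.08 × 10⁻²¹ J.

KE = 1.08 × 10⁻²¹ J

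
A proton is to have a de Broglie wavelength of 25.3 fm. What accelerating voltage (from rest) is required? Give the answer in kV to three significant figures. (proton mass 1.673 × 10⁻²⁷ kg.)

p = h/λ = 6.626 × 10⁻³⁴ / 2.530 × 10⁻¹⁴ = 2.619 × 10⁻²⁰ kg·m/s.
KE = p²/(2m) = 2.050 × 10⁻¹³ J.
V = KE/e = 2.050 × 10⁻¹³ / (1.602 × 10⁻¹⁹) = 1280 kV.

V = 1280 kV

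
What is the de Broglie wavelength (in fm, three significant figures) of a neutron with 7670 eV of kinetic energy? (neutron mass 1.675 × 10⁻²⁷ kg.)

λ = 327 fm

KE = 7670 eV = 1.229 × 10⁻¹⁵ J.
p = √(2mKE) = √(2 × 1.675 × 10⁻²⁷ × 1.229 × 10⁻¹⁵) = 2.029 × 10⁻²¹ kg·m/s.
λ = h/p = 6.626 × 10⁻³⁴ / 2.029 × 10⁻²¹ = 3.27 × 10⁻¹³ m = 327 fm.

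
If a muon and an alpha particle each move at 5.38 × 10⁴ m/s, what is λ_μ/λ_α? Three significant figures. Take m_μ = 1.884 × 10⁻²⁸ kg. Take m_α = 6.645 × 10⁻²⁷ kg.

λ_μ/λ_α = 35.3

At fixed v, p = mv so λ = h/(mv) ∝ 1/m.
λ_μ/λ_α = m_α/m_μ = 6.645 × 10⁻²⁷/1.884 × 10⁻²⁸ = 35.3.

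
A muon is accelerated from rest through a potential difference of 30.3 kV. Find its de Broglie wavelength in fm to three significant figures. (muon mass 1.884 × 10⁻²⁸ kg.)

λ = 490 fm

KE = eV = 1.602 × 10⁻¹⁹ × 3.030 × 10⁴ = 4.854 × 10⁻¹⁵ J.
p = √(2mKE) = √(2 × 1.884 × 10⁻²⁸ × 4.854 × 10⁻¹⁵) = 1.352 × 10⁻²¹ kg·m/s.
λ = h/p = 6.626 × 10⁻³⁴ / 1.352 × 10⁻²¹ = 4.90 × 10⁻¹³ m = 490 fm.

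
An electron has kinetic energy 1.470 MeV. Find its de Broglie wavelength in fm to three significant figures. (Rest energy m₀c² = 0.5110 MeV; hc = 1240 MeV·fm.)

Total energy E = KE + m₀c² = 1.470 + 0.5110 = 1.9810 MeV.
(pc)² = E² − (m₀c²)² = (1.9810)² − (0.5110)² = 3.663 MeV², so pc = 1.914 MeV.
λ = hc/(pc) = 1240 MeV·fm / 1.914 MeV = 648 fm.

λ = 648 fm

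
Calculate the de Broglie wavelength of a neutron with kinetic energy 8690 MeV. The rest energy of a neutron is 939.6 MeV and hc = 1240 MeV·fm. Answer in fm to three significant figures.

λ = 0.129 fm

Total energy E = KE + m₀c² = 8690 + 939.6 = 9629.6 MeV.
(pc)² = E² − (m₀c²)² = (9629.6)² − (939.6)² = 9.185 × 10⁷ MeV², so pc = 9584 MeV.
λ = hc/(pc) = 1240 MeV·fm / 9584 MeV = 0.129 fm.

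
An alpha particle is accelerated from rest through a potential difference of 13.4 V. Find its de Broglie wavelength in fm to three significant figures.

KE = 2eV = 2 × 1.602 × 10⁻¹⁹ × 13.40 = 4.293 × 10⁻¹⁸ J.
p = √(2mKE) = √(2 × 6.645 × 10⁻²⁷ × 4.293 × 10⁻¹⁸) = 2.389 × 10⁻²² kg·m/s.
λ = h/p = 6.626 × 10⁻³⁴ / 2.389 × 10⁻²² = 2.77 × 10⁻¹² m = 2770 fm.

λ = 2770 fm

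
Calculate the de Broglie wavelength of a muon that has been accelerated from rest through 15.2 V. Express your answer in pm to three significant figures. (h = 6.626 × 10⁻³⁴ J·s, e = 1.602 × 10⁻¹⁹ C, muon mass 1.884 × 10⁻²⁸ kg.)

λ = 21.9 pm

KE = eV = 1.602 × 10⁻¹⁹ × 15.20 = 2.435 × 10⁻¹⁸ J.
p = √(2mKE) = √(2 × 1.884 × 10⁻²⁸ × 2.435 × 10⁻¹⁸) = 3.029 × 10⁻²³ kg·m/s.
λ = h/p = 6.626 × 10⁻³⁴ / 3.029 × 10⁻²³ = 2.19 × 10⁻¹¹ m = 21.9 pm.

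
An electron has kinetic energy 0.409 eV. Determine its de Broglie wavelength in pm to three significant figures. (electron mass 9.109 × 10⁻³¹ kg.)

KE = 0.409 eV = 6.552 × 10⁻²⁰ J.
p = √(2mKE) = √(2 × 9.109 × 10⁻³¹ × 6.552 × 10⁻²⁰) = 3.455 × 10⁻²⁵ kg·m/s.
λ = h/p = 6.626 × 10⁻³⁴ / 3.455 × 10⁻²⁵ = 1.92 × 10⁻⁹ m = 1920 pm.

λ = 1920 pm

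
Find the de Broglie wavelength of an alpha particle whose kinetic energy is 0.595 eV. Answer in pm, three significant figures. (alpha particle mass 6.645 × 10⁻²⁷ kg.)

λ = 18.6 pm

KE = 0.595 eV = 9.532 × 10⁻²⁰ J.
p = √(2mKE) = √(2 × 6.645 × 10⁻²⁷ × 9.532 × 10⁻²⁰) = 3.559 × 10⁻²³ kg·m/s.
λ = h/p = 6.626 × 10⁻³⁴ / 3.559 × 10⁻²³ = 1.86 × 10⁻¹¹ m = 18.6 pm.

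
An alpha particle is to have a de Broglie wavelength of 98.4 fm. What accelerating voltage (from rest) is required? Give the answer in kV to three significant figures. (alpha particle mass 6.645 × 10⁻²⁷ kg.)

p = h/λ = 6.626 × 10⁻³⁴ / 9.840 × 10⁻¹⁴ = 6.734 × 10⁻²¹ kg·m/s.
KE = p²/(2m) = 3.412 × 10⁻¹⁵ J.
V = KE/2e = 3.412 × 10⁻¹⁵ / (2 × 1.602 × 10⁻¹⁹) = 10.6 kV.

V = 10.6 kV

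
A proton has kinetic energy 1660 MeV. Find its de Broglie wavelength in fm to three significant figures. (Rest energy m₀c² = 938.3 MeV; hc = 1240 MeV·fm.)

λ = 0.512 fm

Total energy E = KE + m₀c² = 1660 + 938.3 = 2598.3 MeV.
(pc)² = E² − (m₀c²)² = (2598.3)² − (938.3)² = 5.871 × 10⁶ MeV², so pc = 2423 MeV.
λ = hc/(pc) = 1240 MeV·fm / 2423 MeV = 0.512 fm.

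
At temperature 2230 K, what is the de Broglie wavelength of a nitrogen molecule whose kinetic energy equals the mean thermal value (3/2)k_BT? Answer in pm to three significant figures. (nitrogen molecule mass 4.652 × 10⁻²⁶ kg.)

λ = 10.1 pm

KE = (3/2)k_BT = 1.5 × 1.381 × 10⁻²³ × 2230 = 4.619 × 10⁻²⁰ J.
p = √(2mKE) = √(2 × 4.652 × 10⁻²⁶ × 4.619 × 10⁻²⁰) = 6.556 × 10⁻²³ kg·m/s.
λ = h/p = 1.01 × 10⁻¹¹ m = 10.1 pm.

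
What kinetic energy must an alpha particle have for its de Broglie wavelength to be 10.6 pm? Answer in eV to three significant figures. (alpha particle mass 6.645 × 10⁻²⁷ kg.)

KE = 1.84 eV

p = h/λ = 6.626 × 10⁻³⁴ / 1.060 × 10⁻¹¹ = 6.251 × 10⁻²³ kg·m/s.
KE = p²/(2m) = (6.251 × 10⁻²³)² / (2 × 6.645 × 10⁻²⁷) = 2.940 × 10⁻¹⁹ J = 1.84 eV.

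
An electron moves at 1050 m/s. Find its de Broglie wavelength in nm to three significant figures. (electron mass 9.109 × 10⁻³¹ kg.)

p = mv = 9.109 × 10⁻³¹ × 1050 = 9.564 × 10⁻²⁸ kg·m/s.
λ = h/p = 6.626 × 10⁻³⁴ / 9.564 × 10⁻²⁸ = 6.93 × 10⁻⁷ m = 693 nm.

λ = 693 nm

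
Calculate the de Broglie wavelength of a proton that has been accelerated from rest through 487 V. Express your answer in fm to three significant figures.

λ = 1300 fm

KE = eV = 1.602 × 10⁻¹⁹ × 487.0 = 7.802 × 10⁻¹⁷ J.
p = √(2mKE) = √(2 × 1.673 × 10⁻²⁷ × 7.802 × 10⁻¹⁷) = 5.109 × 10⁻²² kg·m/s.
λ = h/p = 6.626 × 10⁻³⁴ / 5.109 × 10⁻²² = 1.30 × 10⁻¹² m = 1300 fm.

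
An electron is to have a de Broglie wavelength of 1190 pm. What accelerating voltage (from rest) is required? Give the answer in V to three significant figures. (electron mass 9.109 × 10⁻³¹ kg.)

p = h/λ = 6.626 × 10⁻³⁴ / 1.190 × 10⁻⁹ = 5.568 × 10⁻²⁵ kg·m/s.
KE = p²/(2m) = 1.702 × 10⁻¹⁹ J.
V = KE/e = 1.702 × 10⁻¹⁹ / (1.602 × 10⁻¹⁹) = 1.06 V.

V = 1.06 V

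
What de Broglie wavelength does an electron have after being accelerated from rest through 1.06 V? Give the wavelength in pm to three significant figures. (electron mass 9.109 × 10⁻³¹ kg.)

λ = 1190 pm

KE = eV = 1.602 × 10⁻¹⁹ × 1.060 = 1.698 × 10⁻¹⁹ J.
p = √(2mKE) = √(2 × 9.109 × 10⁻³¹ × 1.698 × 10⁻¹⁹) = 5.562 × 10⁻²⁵ kg·m/s.
λ = h/p = 6.626 × 10⁻³⁴ / 5.562 × 10⁻²⁵ = 1.19 × 10⁻⁹ m = 1190 pm.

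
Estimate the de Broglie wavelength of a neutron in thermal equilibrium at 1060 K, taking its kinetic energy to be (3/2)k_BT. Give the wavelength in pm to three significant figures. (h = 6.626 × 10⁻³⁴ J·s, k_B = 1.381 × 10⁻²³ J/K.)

λ = 77.3 pm

KE = (3/2)k_BT = 1.5 × 1.381 × 10⁻²³ × 1060 = 2.196 × 10⁻²⁰ J.
p = √(2mKE) = √(2 × 1.675 × 10⁻²⁷ × 2.196 × 10⁻²⁰) = 8.577 × 10⁻²⁴ kg·m/s.
λ = h/p = 7.73 × 10⁻¹¹ m = 77.3 pm.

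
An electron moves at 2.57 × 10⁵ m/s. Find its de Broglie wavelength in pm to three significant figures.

λ = 2830 pm

p = mv = 9.109 × 10⁻³¹ × 2.57 × 10⁵ = 2.341 × 10⁻²⁵ kg·m/s.
λ = h/p = 6.626 × 10⁻³⁴ / 2.341 × 10⁻²⁵ = 2.83 × 10⁻⁹ m = 2830 pm.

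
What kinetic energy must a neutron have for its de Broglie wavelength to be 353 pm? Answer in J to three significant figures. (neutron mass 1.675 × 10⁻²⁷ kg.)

p = h/λ = 6.626 × 10⁻³⁴ / 3.530 × 10⁻¹⁰ = 1.877 × 10⁻²⁴ kg·m/s.
KE = p²/(2m) = (1.877 × 10⁻²⁴)² / (2 × 1.675 × 10⁻²⁷) = 1.052 × 10⁻²¹ J = 1.05 × 10⁻²¹ J.

KE = 1.05 × 10⁻²¹ J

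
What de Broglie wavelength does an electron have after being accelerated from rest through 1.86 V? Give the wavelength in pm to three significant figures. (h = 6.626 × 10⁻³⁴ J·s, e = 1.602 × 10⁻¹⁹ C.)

KE = eV = 1.602 × 10⁻¹⁹ × 1.860 = 2.980 × 10⁻¹⁹ J.
p = √(2mKE) = √(2 × 9.109 × 10⁻³¹ × 2.980 × 10⁻¹⁹) = 7.368 × 10⁻²⁵ kg·m/s.
λ = h/p = 6.626 × 10⁻³⁴ / 7.368 × 10⁻²⁵ = 8.99 × 10⁻¹⁰ m = 899 pm.

λ = 899 pm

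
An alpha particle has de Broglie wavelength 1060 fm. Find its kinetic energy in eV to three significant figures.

p = h/λ = 6.626 × 10⁻³⁴ / 1.060 × 10⁻¹² = 6.251 × 10⁻²² kg·m/s.
KE = p²/(2m) = (6.251 × 10⁻²²)² / (2 × 6.645 × 10⁻²⁷) = 2.940 × 10⁻¹⁷ J = 184 eV.

KE = 184 eV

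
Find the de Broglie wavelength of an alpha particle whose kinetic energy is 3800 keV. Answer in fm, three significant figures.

KE = 3800 keV = 6.088 × 10⁻¹³ J.
p = √(2mKE) = √(2 × 6.645 × 10⁻²⁷ × 6.088 × 10⁻¹³) = 8.995 × 10⁻²⁰ kg·m/s.
λ = h/p = 6.626 × 10⁻³⁴ / 8.995 × 10⁻²⁰ = 7.37 × 10⁻¹⁵ m = 7.37 fm.

λ = 7.37 fm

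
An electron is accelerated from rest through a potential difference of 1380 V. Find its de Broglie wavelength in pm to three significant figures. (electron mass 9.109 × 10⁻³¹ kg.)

λ = 33.0 pm

KE = eV = 1.602 × 10⁻¹⁹ × 1380 = 2.211 × 10⁻¹⁶ J.
p = √(2mKE) = √(2 × 9.109 × 10⁻³¹ × 2.211 × 10⁻¹⁶) = 2.007 × 10⁻²³ kg·m/s.
λ = h/p = 6.626 × 10⁻³⁴ / 2.007 × 10⁻²³ = 3.30 × 10⁻¹¹ m = 33.0 pm.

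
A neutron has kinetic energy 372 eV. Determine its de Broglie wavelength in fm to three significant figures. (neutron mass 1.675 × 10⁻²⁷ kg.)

λ = 1480 fm

KE = 372 eV = 5.959 × 10⁻¹⁷ J.
p = √(2mKE) = √(2 × 1.675 × 10⁻²⁷ × 5.959 × 10⁻¹⁷) = 4.468 × 10⁻²² kg·m/s.
λ = h/p = 6.626 × 10⁻³⁴ / 4.468 × 10⁻²² = 1.48 × 10⁻¹² m = 1480 fm.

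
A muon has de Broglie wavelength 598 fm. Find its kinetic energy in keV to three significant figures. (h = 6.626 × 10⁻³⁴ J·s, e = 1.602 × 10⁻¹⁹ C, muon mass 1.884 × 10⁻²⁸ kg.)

p = h/λ = 6.626 × 10⁻³⁴ / 5.980 × 10⁻¹³ = 1.108 × 10⁻²¹ kg·m/s.
KE = p²/(2m) = (1.108 × 10⁻²¹)² / (2 × 1.884 × 10⁻²⁸) = 3.258 × 10⁻¹⁵ J = 20.3 keV.

KE = 20.3 keV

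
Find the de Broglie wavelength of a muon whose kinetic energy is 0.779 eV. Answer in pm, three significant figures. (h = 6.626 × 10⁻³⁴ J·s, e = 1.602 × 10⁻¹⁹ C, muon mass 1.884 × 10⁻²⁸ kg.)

KE = 0.779 eV = 1.248 × 10⁻¹⁹ J.
p = √(2mKE) = √(2 × 1.884 × 10⁻²⁸ × 1.248 × 10⁻¹⁹) = 6.857 × 10⁻²⁴ kg·m/s.
λ = h/p = 6.626 × 10⁻³⁴ / 6.857 × 10⁻²⁴ = 9.66 × 10⁻¹¹ m = 96.6 pm.

λ = 96.6 pm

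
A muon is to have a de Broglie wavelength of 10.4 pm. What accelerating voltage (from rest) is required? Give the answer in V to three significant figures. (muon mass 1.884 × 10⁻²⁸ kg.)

V = 67.2 V

p = h/λ = 6.626 × 10⁻³⁴ / 1.040 × 10⁻¹¹ = 6.371 × 10⁻²³ kg·m/s.
KE = p²/(2m) = 1.077 × 10⁻¹⁷ J.
V = KE/e = 1.077 × 10⁻¹⁷ / (1.602 × 10⁻¹⁹) = 67.2 V.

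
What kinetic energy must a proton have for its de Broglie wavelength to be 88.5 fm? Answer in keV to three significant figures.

KE = 105 keV

p = h/λ = 6.626 × 10⁻³⁴ / 8.850 × 10⁻¹⁴ = 7.487 × 10⁻²¹ kg·m/s.
KE = p²/(2m) = (7.487 × 10⁻²¹)² / (2 × 1.673 × 10⁻²⁷) = 1.675 × 10⁻¹⁴ J = 105 keV.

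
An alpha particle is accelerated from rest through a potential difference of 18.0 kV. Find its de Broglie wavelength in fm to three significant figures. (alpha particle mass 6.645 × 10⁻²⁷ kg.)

KE = 2eV = 2 × 1.602 × 10⁻¹⁹ × 1.800 × 10⁴ = 5.767 × 10⁻¹⁵ J.
p = √(2mKE) = √(2 × 6.645 × 10⁻²⁷ × 5.767 × 10⁻¹⁵) = 8.755 × 10⁻²¹ kg·m/s.
λ = h/p = 6.626 × 10⁻³⁴ / 8.755 × 10⁻²¹ = 7.57 × 10⁻¹⁴ m = 75.7 fm.

λ = 75.7 fm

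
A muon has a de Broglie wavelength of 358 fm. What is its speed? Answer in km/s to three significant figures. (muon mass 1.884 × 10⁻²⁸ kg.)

p = h/λ = 6.626 × 10⁻³⁴ / 3.580 × 10⁻¹³ = 1.851 × 10⁻²¹ kg·m/s.
v = p/m = 1.851 × 10⁻²¹ / 1.884 × 10⁻²⁸ = 9.82 × 10⁶ m/s = 9820 km/s.

v = 9820 km/s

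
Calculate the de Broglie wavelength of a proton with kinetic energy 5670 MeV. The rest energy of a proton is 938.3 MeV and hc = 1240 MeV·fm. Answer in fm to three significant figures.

λ = 0.190 fm

Total energy E = KE + m₀c² = 5670 + 938.3 = 6608.3 MeV.
(pc)² = E² − (m₀c²)² = (6608.3)² − (938.3)² = 4.279 × 10⁷ MeV², so pc = 6541 MeV.
λ = hc/(pc) = 1240 MeV·fm / 6541 MeV = 0.190 fm.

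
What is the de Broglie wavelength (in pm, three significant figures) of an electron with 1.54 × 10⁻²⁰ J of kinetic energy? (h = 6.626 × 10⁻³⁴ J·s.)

λ = 3960 pm

p = √(2mKE) = √(2 × 9.109 × 10⁻³¹ × 1.540 × 10⁻²⁰) = 1.675 × 10⁻²⁵ kg·m/s.
λ = h/p = 6.626 × 10⁻³⁴ / 1.675 × 10⁻²⁵ = 3.96 × 10⁻⁹ m = 3960 pm.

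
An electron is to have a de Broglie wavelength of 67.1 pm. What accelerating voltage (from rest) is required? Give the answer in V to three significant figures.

p = h/λ = 6.626 × 10⁻³⁴ / 6.710 × 10⁻¹¹ = 9.875 × 10⁻²⁴ kg·m/s.
KE = p²/(2m) = 5.353 × 10⁻¹⁷ J.
V = KE/e = 5.353 × 10⁻¹⁷ / (1.602 × 10⁻¹⁹) = 334 V.

V = 334 V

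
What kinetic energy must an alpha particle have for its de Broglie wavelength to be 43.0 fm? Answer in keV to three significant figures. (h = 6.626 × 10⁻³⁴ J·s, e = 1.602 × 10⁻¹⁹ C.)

KE = 112 keV

p = h/λ = 6.626 × 10⁻³⁴ / 4.300 × 10⁻¹⁴ = 1.541 × 10⁻²⁰ kg·m/s.
KE = p²/(2m) = (1.541 × 10⁻²⁰)² / (2 × 6.645 × 10⁻²⁷) = 1.787 × 10⁻¹⁴ J = 112 keV.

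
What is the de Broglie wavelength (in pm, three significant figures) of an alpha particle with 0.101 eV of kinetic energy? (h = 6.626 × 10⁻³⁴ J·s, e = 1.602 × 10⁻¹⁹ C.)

KE = 0.101 eV = 1.618 × 10⁻²⁰ J.
p = √(2mKE) = √(2 × 6.645 × 10⁻²⁷ × 1.618 × 10⁻²⁰) = 1.466 × 10⁻²³ kg·m/s.
λ = h/p = 6.626 × 10⁻³⁴ / 1.466 × 10⁻²³ = 4.52 × 10⁻¹¹ m = 45.2 pm.

λ = 45.2 pm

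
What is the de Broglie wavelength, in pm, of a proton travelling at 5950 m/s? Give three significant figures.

λ = 66.6 pm

p = mv = 1.673 × 10⁻²⁷ × 5950 = 9.954 × 10⁻²⁴ kg·m/s.
λ = h/p = 6.626 × 10⁻³⁴ / 9.954 × 10⁻²⁴ = 6.66 × 10⁻¹¹ m = 66.6 pm.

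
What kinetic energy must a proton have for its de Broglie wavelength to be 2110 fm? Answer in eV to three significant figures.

p = h/λ = 6.626 × 10⁻³⁴ / 2.110 × 10⁻¹² = 3.140 × 10⁻²² kg·m/s.
KE = p²/(2m) = (3.140 × 10⁻²²)² / (2 × 1.673 × 10⁻²⁷) = 2.947 × 10⁻¹⁷ J = 184 eV.

KE = 184 eV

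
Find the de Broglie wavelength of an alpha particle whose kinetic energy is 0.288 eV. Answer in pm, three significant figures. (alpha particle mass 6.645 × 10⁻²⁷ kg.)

KE = 0.288 eV = 4.614 × 10⁻²⁰ J.
p = √(2mKE) = √(2 × 6.645 × 10⁻²⁷ × 4.614 × 10⁻²⁰) = 2.476 × 10⁻²³ kg·m/s.
λ = h/p = 6.626 × 10⁻³⁴ / 2.476 × 10⁻²³ = 2.68 × 10⁻¹¹ m = 26.8 pm.

λ = 26.8 pm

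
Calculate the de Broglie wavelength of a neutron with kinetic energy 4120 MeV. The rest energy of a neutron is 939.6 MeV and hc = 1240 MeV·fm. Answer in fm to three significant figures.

Total energy E = KE + m₀c² = 4120 + 939.6 = 5059.6 MeV.
(pc)² = E² − (m₀c²)² = (5059.6)² − (939.6)² = 2.472 × 10⁷ MeV², so pc = 4972 MeV.
λ = hc/(pc) = 1240 MeV·fm / 4972 MeV = 0.249 fm.

λ = 0.249 fm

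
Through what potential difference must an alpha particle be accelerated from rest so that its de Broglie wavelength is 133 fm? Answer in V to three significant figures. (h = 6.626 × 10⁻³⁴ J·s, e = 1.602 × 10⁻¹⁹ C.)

p = h/λ = 6.626 × 10⁻³⁴ / 1.330 × 10⁻¹³ = 4.982 × 10⁻²¹ kg·m/s.
KE = p²/(2m) = 1.868 × 10⁻¹⁵ J.
V = KE/2e = 1.868 × 10⁻¹⁵ / (2 × 1.602 × 10⁻¹⁹) = 5830 V.

V = 5830 V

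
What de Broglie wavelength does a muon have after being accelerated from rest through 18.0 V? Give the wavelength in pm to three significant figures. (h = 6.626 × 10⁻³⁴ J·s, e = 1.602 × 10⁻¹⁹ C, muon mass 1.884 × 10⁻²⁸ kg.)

KE = eV = 1.602 × 10⁻¹⁹ × 18.00 = 2.884 × 10⁻¹⁸ J.
p = √(2mKE) = √(2 × 1.884 × 10⁻²⁸ × 2.884 × 10⁻¹⁸) = 3.296 × 10⁻²³ kg·m/s.
λ = h/p = 6.626 × 10⁻³⁴ / 3.296 × 10⁻²³ = 2.01 × 10⁻¹¹ m = 20.1 pm.

λ = 20.1 pm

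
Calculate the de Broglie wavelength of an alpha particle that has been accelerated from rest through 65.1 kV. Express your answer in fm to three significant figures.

λ = 39.8 fm

KE = 2eV = 2 × 1.602 × 10⁻¹⁹ × 6.510 × 10⁴ = 2.086 × 10⁻¹⁴ J.
p = √(2mKE) = √(2 × 6.645 × 10⁻²⁷ × 2.086 × 10⁻¹⁴) = 1.665 × 10⁻²⁰ kg·m/s.
λ = h/p = 6.626 × 10⁻³⁴ / 1.665 × 10⁻²⁰ = 3.98 × 10⁻¹⁴ m = 39.8 fm.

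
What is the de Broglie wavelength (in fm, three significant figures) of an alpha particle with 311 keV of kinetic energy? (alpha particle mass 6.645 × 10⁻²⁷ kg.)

λ = 25.8 fm

KE = 311 keV = 4.982 × 10⁻¹⁴ J.
p = √(2mKE) = √(2 × 6.645 × 10⁻²⁷ × 4.982 × 10⁻¹⁴) = 2.573 × 10⁻²⁰ kg·m/s.
λ = h/p = 6.626 × 10⁻³⁴ / 2.573 × 10⁻²⁰ = 2.58 × 10⁻¹⁴ m = 25.8 fm.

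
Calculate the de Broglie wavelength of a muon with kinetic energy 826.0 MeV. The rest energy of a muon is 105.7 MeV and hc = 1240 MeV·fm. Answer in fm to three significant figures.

Total energy E = KE + m₀c² = 826.0 + 105.7 = 931.7 MeV.
(pc)² = E² − (m₀c²)² = (931.7)² − (105.7)² = 8.569 × 10⁵ MeV², so pc = 925.7 MeV.
λ = hc/(pc) = 1240 MeV·fm / 925.7 MeV = 1.34 fm.

λ = 1.34 fm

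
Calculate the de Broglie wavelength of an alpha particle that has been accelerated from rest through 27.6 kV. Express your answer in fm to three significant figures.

KE = 2eV = 2 × 1.602 × 10⁻¹⁹ × 2.760 × 10⁴ = 8.843 × 10⁻¹⁵ J.
p = √(2mKE) = √(2 × 6.645 × 10⁻²⁷ × 8.843 × 10⁻¹⁵) = 1.084 × 10⁻²⁰ kg·m/s.
λ = h/p = 6.626 × 10⁻³⁴ / 1.084 × 10⁻²⁰ = 6.11 × 10⁻¹⁴ m = 61.1 fm.

λ = 61.1 fm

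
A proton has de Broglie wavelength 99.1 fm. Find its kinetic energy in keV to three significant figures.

p = h/λ = 6.626 × 10⁻³⁴ / 9.910 × 10⁻¹⁴ = 6.686 × 10⁻²¹ kg·m/s.
KE = p²/(2m) = (6.686 × 10⁻²¹)² / (2 × 1.673 × 10⁻²⁷) = 1.336 × 10⁻¹⁴ J = 83.4 keV.

KE = 83.4 keV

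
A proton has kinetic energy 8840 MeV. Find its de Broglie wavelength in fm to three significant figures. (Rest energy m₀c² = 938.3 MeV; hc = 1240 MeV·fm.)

λ = 0.127 fm

Total energy E = KE + m₀c² = 8840 + 938.3 = 9778.3 MeV.
(pc)² = E² − (m₀c²)² = (9778.3)² − (938.3)² = 9.473 × 10⁷ MeV², so pc = 9733 MeV.
λ = hc/(pc) = 1240 MeV·fm / 9733 MeV = 0.127 fm.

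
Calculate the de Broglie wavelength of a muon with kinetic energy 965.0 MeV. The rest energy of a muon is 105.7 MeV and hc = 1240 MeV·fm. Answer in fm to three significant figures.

λ = 1.16 fm

Total energy E = KE + m₀c² = 965.0 + 105.7 = 1070.7 MeV.
(pc)² = E² − (m₀c²)² = (1070.7)² − (105.7)² = 1.135 × 10⁶ MeV², so pc = 1065 MeV.
λ = hc/(pc) = 1240 MeV·fm / 1065 MeV = 1.16 fm.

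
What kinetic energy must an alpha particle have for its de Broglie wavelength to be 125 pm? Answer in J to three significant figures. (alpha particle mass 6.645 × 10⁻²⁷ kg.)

p = h/λ = 6.626 × 10⁻³⁴ / 1.250 × 10⁻¹⁰ = 5.301 × 10⁻²⁴ kg·m/s.
KE = p²/(2m) = (5.301 × 10⁻²⁴)² / (2 × 6.645 × 10⁻²⁷) = 2.114 × 10⁻²¹ J = 2.11 × 10⁻²¹ J.

KE = 2.11 × 10⁻²¹ J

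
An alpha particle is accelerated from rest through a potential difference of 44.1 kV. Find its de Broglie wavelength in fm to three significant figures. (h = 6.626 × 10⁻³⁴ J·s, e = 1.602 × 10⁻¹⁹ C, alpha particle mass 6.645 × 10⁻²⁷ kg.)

λ = 48.4 fm

KE = 2eV = 2 × 1.602 × 10⁻¹⁹ × 4.410 × 10⁴ = 1.413 × 10⁻¹⁴ J.
p = √(2mKE) = √(2 × 6.645 × 10⁻²⁷ × 1.413 × 10⁻¹⁴) = 1.370 × 10⁻²⁰ kg·m/s.
λ = h/p = 6.626 × 10⁻³⁴ / 1.370 × 10⁻²⁰ = 4.84 × 10⁻¹⁴ m = 48.4 fm.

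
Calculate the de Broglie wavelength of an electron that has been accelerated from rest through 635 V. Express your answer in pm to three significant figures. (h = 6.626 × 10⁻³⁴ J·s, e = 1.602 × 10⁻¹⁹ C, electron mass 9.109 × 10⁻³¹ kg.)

KE = eV = 1.602 × 10⁻¹⁹ × 635.0 = 1.017 × 10⁻¹⁶ J.
p = √(2mKE) = √(2 × 9.109 × 10⁻³¹ × 1.017 × 10⁻¹⁶) = 1.361 × 10⁻²³ kg·m/s.
λ = h/p = 6.626 × 10⁻³⁴ / 1.361 × 10⁻²³ = 4.87 × 10⁻¹¹ m = 48.7 pm.

λ = 48.7 pm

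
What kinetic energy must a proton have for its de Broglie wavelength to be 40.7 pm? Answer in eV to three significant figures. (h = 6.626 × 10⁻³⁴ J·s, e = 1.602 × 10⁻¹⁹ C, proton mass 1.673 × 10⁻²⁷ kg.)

p = h/λ = 6.626 × 10⁻³⁴ / 4.070 × 10⁻¹¹ = 1.628 × 10⁻²³ kg·m/s.
KE = p²/(2m) = (1.628 × 10⁻²³)² / (2 × 1.673 × 10⁻²⁷) = 7.921 × 10⁻²⁰ J = 0.494 eV.

KE = 0.494 eV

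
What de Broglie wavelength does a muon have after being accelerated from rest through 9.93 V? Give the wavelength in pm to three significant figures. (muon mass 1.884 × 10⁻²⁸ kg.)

λ = 27.1 pm

KE = eV = 1.602 × 10⁻¹⁹ × 9.930 = 1.591 × 10⁻¹⁸ J.
p = √(2mKE) = √(2 × 1.884 × 10⁻²⁸ × 1.591 × 10⁻¹⁸) = 2.448 × 10⁻²³ kg·m/s.
λ = h/p = 6.626 × 10⁻³⁴ / 2.448 × 10⁻²³ = 2.71 × 10⁻¹¹ m = 27.1 pm.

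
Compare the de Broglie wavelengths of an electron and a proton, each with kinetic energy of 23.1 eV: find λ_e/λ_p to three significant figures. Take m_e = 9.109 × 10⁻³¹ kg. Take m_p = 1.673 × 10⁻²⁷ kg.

At fixed KE, p = √(2mKE) so λ = h/p ∝ 1/√m.
λ_e/λ_p = √(m_p/m_e) = √(1.673 × 10⁻²⁷/9.109 × 10⁻³¹) = √(1837) = 42.9.

λ_e/λ_p = 42.9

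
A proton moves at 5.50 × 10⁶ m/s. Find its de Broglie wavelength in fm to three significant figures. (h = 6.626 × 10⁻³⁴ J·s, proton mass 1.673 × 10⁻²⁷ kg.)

p = mv = 1.673 × 10⁻²⁷ × 5.50 × 10⁶ = 9.202 × 10⁻²¹ kg·m/s.
λ = h/p = 6.626 × 10⁻³⁴ / 9.202 × 10⁻²¹ = 7.20 × 10⁻¹⁴ m = 72.0 fm.

λ = 72.0 fm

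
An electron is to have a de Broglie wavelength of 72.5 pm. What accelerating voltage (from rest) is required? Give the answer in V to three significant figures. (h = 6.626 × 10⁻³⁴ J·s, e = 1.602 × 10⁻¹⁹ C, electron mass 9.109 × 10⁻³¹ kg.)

p = h/λ = 6.626 × 10⁻³⁴ / 7.250 × 10⁻¹¹ = 9.139 × 10⁻²⁴ kg·m/s.
KE = p²/(2m) = 4.585 × 10⁻¹⁷ J.
V = KE/e = 4.585 × 10⁻¹⁷ / (1.602 × 10⁻¹⁹) = 286 V.

V = 286 V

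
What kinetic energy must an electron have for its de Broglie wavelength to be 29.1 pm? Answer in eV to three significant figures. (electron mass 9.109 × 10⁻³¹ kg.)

KE = 1780 eV

p = h/λ = 6.626 × 10⁻³⁴ / 2.910 × 10⁻¹¹ = 2.277 × 10⁻²³ kg·m/s.
KE = p²/(2m) = (2.277 × 10⁻²³)² / (2 × 9.109 × 10⁻³¹) = 2.846 × 10⁻¹⁶ J = 1780 eV.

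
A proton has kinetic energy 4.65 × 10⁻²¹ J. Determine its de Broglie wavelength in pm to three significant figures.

p = √(2mKE) = √(2 × 1.673 × 10⁻²⁷ × 4.650 × 10⁻²¹) = 3.944 × 10⁻²⁴ kg·m/s.
λ = h/p = 6.626 × 10⁻³⁴ / 3.944 × 10⁻²⁴ = 1.68 × 10⁻¹⁰ m = 168 pm.

λ = 168 pm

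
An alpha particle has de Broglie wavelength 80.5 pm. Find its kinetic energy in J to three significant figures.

KE = 5.10 × 10⁻²¹ J

p = h/λ = 6.626 × 10⁻³⁴ / 8.050 × 10⁻¹¹ = 8.231 × 10⁻²⁴ kg·m/s.
KE = p²/(2m) = (8.231 × 10⁻²⁴)² / (2 × 6.645 × 10⁻²⁷) = 5.098 × 10⁻²¹ J = 5.10 × 10⁻²¹ J.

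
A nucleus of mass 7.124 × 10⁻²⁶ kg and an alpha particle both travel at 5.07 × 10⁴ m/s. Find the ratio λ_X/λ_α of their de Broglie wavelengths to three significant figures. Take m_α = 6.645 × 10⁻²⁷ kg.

λ_X/λ_α = 0.0933

At fixed v, p = mv so λ = h/(mv) ∝ 1/m.
λ_X/λ_α = m_α/m_X = 6.645 × 10⁻²⁷/7.124 × 10⁻²⁶ = 0.0933.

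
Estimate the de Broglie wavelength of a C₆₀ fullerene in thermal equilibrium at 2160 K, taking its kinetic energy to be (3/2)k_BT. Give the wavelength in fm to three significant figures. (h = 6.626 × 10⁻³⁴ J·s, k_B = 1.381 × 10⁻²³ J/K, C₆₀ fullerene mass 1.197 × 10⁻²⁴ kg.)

λ = 2020 fm

KE = (3/2)k_BT = 1.5 × 1.381 × 10⁻²³ × 2160 = 4.474 × 10⁻²⁰ J.
p = √(2mKE) = √(2 × 1.197 × 10⁻²⁴ × 4.474 × 10⁻²⁰) = 3.273 × 10⁻²² kg·m/s.
λ = h/p = 2.02 × 10⁻¹² m = 2020 fm.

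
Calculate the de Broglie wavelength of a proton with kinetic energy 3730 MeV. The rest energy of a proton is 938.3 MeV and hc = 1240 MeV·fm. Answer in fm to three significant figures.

λ = 0.271 fm

Total energy E = KE + m₀c² = 3730 + 938.3 = 4668.3 MeV.
(pc)² = E² − (m₀c²)² = (4668.3)² − (938.3)² = 2.091 × 10⁷ MeV², so pc = 4573 MeV.
λ = hc/(pc) = 1240 MeV·fm / 4573 MeV = 0.271 fm.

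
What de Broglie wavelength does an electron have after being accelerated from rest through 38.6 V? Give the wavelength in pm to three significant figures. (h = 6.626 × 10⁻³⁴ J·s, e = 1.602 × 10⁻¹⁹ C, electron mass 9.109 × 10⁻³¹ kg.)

KE = eV = 1.602 × 10⁻¹⁹ × 38.60 = 6.184 × 10⁻¹⁸ J.
p = √(2mKE) = √(2 × 9.109 × 10⁻³¹ × 6.184 × 10⁻¹⁸) = 3.356 × 10⁻²⁴ kg·m/s.
λ = h/p = 6.626 × 10⁻³⁴ / 3.356 × 10⁻²⁴ = 1.97 × 10⁻¹⁰ m = 197 pm.

λ = 197 pm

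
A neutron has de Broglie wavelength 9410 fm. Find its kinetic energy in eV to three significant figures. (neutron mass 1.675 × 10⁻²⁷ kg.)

p = h/λ = 6.626 × 10⁻³⁴ / 9.410 × 10⁻¹² = 7.041 × 10⁻²³ kg·m/s.
KE = p²/(2m) = (7.041 × 10⁻²³)² / (2 × 1.675 × 10⁻²⁷) = 1.480 × 10⁻¹⁸ J = 9.24 eV.

KE = 9.24 eV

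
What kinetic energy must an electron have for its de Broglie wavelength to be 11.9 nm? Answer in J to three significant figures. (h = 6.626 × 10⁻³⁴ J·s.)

p = h/λ = 6.626 × 10⁻³⁴ / 1.190 × 10⁻⁸ = 5.568 × 10⁻²⁶ kg·m/s.
KE = p²/(2m) = (5.568 × 10⁻²⁶)² / (2 × 9.109 × 10⁻³¹) = 1.702 × 10⁻²¹ J = 1.70 × 10⁻²¹ J.

KE = 1.70 × 10⁻²¹ J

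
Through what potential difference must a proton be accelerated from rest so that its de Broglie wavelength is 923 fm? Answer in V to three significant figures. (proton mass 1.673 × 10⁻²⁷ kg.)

V = 961 V

p = h/λ = 6.626 × 10⁻³⁴ / 9.230 × 10⁻¹³ = 7.179 × 10⁻²² kg·m/s.
KE = p²/(2m) = 1.540 × 10⁻¹⁶ J.
V = KE/e = 1.540 × 10⁻¹⁶ / (1.602 × 10⁻¹⁹) = 961 V.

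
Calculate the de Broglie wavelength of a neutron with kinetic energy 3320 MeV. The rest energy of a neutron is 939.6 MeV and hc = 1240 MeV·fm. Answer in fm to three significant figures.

λ = 0.298 fm

Total energy E = KE + m₀c² = 3320 + 939.6 = 4259.6 MeV.
(pc)² = E² − (m₀c²)² = (4259.6)² − (939.6)² = 1.726 × 10⁷ MeV², so pc = 4155 MeV.
λ = hc/(pc) = 1240 MeV·fm / 4155 MeV = 0.298 fm.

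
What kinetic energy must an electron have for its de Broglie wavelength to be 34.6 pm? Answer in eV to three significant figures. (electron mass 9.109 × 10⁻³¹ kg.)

KE = 1260 eV

p = h/λ = 6.626 × 10⁻³⁴ / 3.460 × 10⁻¹¹ = 1.915 × 10⁻²³ kg·m/s.
KE = p²/(2m) = (1.915 × 10⁻²³)² / (2 × 9.109 × 10⁻³¹) = 2.013 × 10⁻¹⁶ J = 1260 eV.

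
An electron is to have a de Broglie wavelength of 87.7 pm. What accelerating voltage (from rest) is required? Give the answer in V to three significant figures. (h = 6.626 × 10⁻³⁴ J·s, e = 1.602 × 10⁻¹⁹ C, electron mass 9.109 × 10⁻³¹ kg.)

V = 196 V

p = h/λ = 6.626 × 10⁻³⁴ / 8.770 × 10⁻¹¹ = 7.555 × 10⁻²⁴ kg·m/s.
KE = p²/(2m) = 3.133 × 10⁻¹⁷ J.
V = KE/e = 3.133 × 10⁻¹⁷ / (1.602 × 10⁻¹⁹) = 196 V.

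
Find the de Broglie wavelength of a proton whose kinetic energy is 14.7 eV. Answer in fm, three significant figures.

λ = 7460 fm

KE = 14.7 eV = 2.355 × 10⁻¹⁸ J.
p = √(2mKE) = √(2 × 1.673 × 10⁻²⁷ × 2.355 × 10⁻¹⁸) = 8.877 × 10⁻²³ kg·m/s.
λ = h/p = 6.626 × 10⁻³⁴ / 8.877 × 10⁻²³ = 7.46 × 10⁻¹² m = 7460 fm.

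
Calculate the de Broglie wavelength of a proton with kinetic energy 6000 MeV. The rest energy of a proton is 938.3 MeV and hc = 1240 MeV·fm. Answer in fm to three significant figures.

λ = 0.180 fm

Total energy E = KE + m₀c² = 6000 + 938.3 = 6938.3 MeV.
(pc)² = E² − (m₀c²)² = (6938.3)² − (938.3)² = 4.726 × 10⁷ MeV², so pc = 6875 MeV.
λ = hc/(pc) = 1240 MeV·fm / 6875 MeV = 0.180 fm.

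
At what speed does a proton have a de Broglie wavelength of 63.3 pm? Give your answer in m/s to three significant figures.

v = 6260 m/s

p = h/λ = 6.626 × 10⁻³⁴ / 6.330 × 10⁻¹¹ = 1.047 × 10⁻²³ kg·m/s.
v = p/m = 1.047 × 10⁻²³ / 1.673 × 10⁻²⁷ = 6.26 × 10³ m/s = 6260 m/s.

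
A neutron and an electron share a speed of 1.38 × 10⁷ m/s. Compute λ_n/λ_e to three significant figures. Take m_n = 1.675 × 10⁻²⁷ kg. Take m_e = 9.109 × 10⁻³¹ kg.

At fixed v, p = mv so λ = h/(mv) ∝ 1/m.
λ_n/λ_e = m_e/m_n = 9.109 × 10⁻³¹/1.675 × 10⁻²⁷ = 5.44 × 10⁻⁴.

λ_n/λ_e = 5.44 × 10⁻⁴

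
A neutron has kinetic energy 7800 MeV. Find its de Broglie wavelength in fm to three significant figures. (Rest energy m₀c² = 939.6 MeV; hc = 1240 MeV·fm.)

λ = 0.143 fm

Total energy E = KE + m₀c² = 7800 + 939.6 = 8739.6 MeV.
(pc)² = E² − (m₀c²)² = (8739.6)² − (939.6)² = 7.550 × 10⁷ MeV², so pc = 8689 MeV.
λ = hc/(pc) = 1240 MeV·fm / 8689 MeV = 0.143 fm.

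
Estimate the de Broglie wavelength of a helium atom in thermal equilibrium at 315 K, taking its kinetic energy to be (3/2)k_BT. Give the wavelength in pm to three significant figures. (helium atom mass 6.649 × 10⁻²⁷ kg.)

KE = (3/2)k_BT = 1.5 × 1.381 × 10⁻²³ × 315 = 6.525 × 10⁻²¹ J.
p = √(2mKE) = √(2 × 6.649 × 10⁻²⁷ × 6.525 × 10⁻²¹) = 9.315 × 10⁻²⁴ kg·m/s.
λ = h/p = 7.11 × 10⁻¹¹ m = 71.1 pm.

λ = 71.1 pm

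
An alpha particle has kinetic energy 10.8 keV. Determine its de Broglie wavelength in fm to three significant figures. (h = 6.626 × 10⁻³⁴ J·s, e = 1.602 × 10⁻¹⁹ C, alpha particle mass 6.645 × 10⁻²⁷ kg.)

λ = 138 fm

KE = 10.8 keV = 1.730 × 10⁻¹⁵ J.
p = √(2mKE) = √(2 × 6.645 × 10⁻²⁷ × 1.730 × 10⁻¹⁵) = 4.795 × 10⁻²¹ kg·m/s.
λ = h/p = 6.626 × 10⁻³⁴ / 4.795 × 10⁻²¹ = 1.38 × 10⁻¹³ m = 138 fm.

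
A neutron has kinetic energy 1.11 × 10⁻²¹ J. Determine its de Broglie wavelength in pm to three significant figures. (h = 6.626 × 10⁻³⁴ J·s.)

λ = 344 pm

p = √(2mKE) = √(2 × 1.675 × 10⁻²⁷ × 1.110 × 10⁻²¹) = 1.928 × 10⁻²⁴ kg·m/s.
λ = h/p = 6.626 × 10⁻³⁴ / 1.928 × 10⁻²⁴ = 3.44 × 10⁻¹⁰ m = 344 pm.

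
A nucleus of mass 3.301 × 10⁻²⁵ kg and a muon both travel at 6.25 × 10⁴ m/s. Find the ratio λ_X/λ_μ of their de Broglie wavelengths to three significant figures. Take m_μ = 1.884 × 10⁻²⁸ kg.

At fixed v, p = mv so λ = h/(mv) ∝ 1/m.
λ_X/λ_μ = m_μ/m_X = 1.884 × 10⁻²⁸/3.301 × 10⁻²⁵ = 5.71 × 10⁻⁴.

λ_X/λ_μ = 5.71 × 10⁻⁴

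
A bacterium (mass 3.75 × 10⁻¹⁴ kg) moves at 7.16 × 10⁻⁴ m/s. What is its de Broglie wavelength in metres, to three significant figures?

λ = 2.47 × 10⁻¹⁷ m

p = mv = 3.75 × 10⁻¹⁴ × 7.16 × 10⁻⁴ = 2.685 × 10⁻¹⁷ kg·m/s.
λ = h/p = 6.626 × 10⁻³⁴ / 2.685 × 10⁻¹⁷ = 2.47 × 10⁻¹⁷ m.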